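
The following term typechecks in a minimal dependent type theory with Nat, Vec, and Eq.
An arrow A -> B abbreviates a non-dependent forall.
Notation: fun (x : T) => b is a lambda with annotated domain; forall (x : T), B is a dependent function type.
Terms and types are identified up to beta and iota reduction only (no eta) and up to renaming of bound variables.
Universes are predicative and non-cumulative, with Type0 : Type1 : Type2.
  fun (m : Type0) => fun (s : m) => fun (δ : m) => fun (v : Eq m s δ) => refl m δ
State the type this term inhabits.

inferred type:
  forall (m : Type0), forall (s : m), forall (δ : m), Eq m s δ -> Eq m δ δ


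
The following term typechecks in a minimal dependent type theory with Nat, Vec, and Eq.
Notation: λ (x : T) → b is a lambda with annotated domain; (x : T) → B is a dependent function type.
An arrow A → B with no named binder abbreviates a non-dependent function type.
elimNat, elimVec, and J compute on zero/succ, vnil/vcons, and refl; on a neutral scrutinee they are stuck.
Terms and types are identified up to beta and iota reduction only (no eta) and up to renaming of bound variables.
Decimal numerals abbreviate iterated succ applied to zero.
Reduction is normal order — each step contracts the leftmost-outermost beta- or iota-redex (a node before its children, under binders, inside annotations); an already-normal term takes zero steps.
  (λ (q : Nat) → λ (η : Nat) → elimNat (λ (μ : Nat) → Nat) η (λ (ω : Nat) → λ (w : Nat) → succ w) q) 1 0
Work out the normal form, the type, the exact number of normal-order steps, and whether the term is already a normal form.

normal form:
  1
inferred type:
  Nat
normal-order step count: 6
already normal: no
first contracted redex: a beta-redex


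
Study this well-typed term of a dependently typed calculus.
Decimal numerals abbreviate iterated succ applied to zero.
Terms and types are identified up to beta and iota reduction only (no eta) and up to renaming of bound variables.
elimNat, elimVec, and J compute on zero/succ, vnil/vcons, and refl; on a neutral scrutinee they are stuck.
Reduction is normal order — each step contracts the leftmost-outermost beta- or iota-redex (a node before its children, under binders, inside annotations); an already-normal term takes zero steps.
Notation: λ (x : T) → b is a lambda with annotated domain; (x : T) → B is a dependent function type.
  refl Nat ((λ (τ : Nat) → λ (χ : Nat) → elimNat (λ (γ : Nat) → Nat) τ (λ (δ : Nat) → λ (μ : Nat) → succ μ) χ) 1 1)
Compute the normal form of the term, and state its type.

reduced normal form:
  refl Nat 2
type:
  Eq Nat 2 2


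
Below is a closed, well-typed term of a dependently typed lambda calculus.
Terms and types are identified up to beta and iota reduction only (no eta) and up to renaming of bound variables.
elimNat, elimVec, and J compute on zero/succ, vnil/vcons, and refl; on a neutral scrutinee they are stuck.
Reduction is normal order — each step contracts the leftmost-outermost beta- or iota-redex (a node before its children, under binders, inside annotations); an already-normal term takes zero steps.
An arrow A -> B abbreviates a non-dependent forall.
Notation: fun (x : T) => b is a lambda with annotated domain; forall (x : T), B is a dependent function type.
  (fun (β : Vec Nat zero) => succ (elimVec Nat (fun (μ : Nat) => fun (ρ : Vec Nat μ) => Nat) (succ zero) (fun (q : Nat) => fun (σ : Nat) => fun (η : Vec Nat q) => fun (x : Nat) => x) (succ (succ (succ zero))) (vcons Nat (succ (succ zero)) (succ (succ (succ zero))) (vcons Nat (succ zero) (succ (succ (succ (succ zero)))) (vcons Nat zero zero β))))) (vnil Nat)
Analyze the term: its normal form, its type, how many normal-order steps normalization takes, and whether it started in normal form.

normal form:
  succ (succ zero)
the term's type:
  Nat
reduction steps (normal order): 17
term was already normal: no
first contracted redex: a beta-redex


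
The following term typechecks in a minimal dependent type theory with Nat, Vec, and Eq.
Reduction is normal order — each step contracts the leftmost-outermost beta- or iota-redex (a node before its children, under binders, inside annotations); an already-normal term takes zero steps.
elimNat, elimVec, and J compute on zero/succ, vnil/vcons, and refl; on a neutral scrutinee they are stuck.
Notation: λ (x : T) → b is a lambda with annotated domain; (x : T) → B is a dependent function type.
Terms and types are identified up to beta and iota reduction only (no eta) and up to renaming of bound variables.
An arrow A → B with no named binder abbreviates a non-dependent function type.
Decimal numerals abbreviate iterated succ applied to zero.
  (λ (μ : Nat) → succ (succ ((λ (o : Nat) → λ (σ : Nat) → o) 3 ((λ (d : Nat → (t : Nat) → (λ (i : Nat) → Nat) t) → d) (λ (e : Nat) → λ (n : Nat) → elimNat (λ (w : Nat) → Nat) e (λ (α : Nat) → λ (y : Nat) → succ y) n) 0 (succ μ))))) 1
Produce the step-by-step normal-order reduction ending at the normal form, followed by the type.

normal-order reduction sequence:
  (λ (μ : Nat) → succ (succ ((λ (o : Nat) → λ (σ : Nat) → o) 3 ((λ (d : Nat → (t : Nat) → (λ (i : Nat) → Nat) t) → d) (λ (e : Nat) → λ (n : Nat) → elimNat (λ (w : Nat) → Nat) e (λ (α : Nat) → λ (y : Nat) → succ y) n) 0 (succ μ))))) 1
  ~> succ (succ ((λ (μ : Nat) → λ (o : Nat) → μ) 3 ((λ (σ : Nat → (d : Nat) → (λ (t : Nat) → Nat) d) → σ) (λ (i : Nat) → λ (e : Nat) → elimNat (λ (n : Nat) → Nat) i (λ (w : Nat) → λ (α : Nat) → succ α) e) 0 2)))
  ~> succ (succ ((λ (μ : Nat) → 3) ((λ (o : Nat → (σ : Nat) → (λ (d : Nat) → Nat) σ) → o) (λ (t : Nat) → λ (i : Nat) → elimNat (λ (e : Nat) → Nat) t (λ (n : Nat) → λ (w : Nat) → succ w) i) 0 2)))
  ~> 5
inferred type:
  Nat


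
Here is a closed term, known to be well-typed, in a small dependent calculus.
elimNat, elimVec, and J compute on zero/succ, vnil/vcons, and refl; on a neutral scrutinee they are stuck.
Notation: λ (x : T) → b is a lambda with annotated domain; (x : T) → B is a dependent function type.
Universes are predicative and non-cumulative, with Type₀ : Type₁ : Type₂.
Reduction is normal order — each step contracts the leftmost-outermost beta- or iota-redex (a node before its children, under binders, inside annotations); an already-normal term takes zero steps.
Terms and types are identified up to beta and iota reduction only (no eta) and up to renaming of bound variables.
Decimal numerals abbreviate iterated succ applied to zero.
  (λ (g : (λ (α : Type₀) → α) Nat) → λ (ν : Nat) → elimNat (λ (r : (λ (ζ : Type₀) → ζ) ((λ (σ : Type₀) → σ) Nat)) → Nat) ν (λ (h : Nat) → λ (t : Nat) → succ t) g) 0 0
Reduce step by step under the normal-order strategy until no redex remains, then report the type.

normal-order reduction:
  (λ (g : (λ (α : Type₀) → α) Nat) → λ (ν : Nat) → elimNat (λ (r : (λ (ζ : Type₀) → ζ) ((λ (σ : Type₀) → σ) Nat)) → Nat) ν (λ (h : Nat) → λ (t : Nat) → succ t) g) 0 0
  ~> (λ (g : Nat) → elimNat (λ (α : (λ (ν : Type₀) → ν) ((λ (r : Type₀) → r) Nat)) → Nat) g (λ (ζ : Nat) → λ (σ : Nat) → succ σ) 0) 0
  ~> elimNat (λ (g : (λ (α : Type₀) → α) ((λ (ν : Type₀) → ν) Nat)) → Nat) 0 (λ (r : Nat) → λ (ζ : Nat) → succ ζ) 0
  ~> 0
type:
  Nat


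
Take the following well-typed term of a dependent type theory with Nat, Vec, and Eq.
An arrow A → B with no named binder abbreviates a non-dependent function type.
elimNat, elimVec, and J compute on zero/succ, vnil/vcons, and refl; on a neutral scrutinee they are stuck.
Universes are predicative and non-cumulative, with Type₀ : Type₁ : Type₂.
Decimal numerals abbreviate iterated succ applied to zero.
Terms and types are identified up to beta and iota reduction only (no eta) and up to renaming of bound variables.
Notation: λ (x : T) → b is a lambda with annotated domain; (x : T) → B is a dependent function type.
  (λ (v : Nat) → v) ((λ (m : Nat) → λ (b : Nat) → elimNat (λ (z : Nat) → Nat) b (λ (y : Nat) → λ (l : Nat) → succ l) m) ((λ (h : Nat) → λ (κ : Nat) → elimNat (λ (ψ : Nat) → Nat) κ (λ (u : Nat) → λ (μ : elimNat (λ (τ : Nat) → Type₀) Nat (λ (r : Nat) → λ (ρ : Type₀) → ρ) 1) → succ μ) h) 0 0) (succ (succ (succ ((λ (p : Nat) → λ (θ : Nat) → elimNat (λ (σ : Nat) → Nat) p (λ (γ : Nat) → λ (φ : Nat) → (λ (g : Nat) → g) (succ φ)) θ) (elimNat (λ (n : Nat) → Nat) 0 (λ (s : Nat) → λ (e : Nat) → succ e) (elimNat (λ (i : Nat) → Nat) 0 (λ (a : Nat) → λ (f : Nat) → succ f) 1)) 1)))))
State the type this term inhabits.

the term's type:
  Nat


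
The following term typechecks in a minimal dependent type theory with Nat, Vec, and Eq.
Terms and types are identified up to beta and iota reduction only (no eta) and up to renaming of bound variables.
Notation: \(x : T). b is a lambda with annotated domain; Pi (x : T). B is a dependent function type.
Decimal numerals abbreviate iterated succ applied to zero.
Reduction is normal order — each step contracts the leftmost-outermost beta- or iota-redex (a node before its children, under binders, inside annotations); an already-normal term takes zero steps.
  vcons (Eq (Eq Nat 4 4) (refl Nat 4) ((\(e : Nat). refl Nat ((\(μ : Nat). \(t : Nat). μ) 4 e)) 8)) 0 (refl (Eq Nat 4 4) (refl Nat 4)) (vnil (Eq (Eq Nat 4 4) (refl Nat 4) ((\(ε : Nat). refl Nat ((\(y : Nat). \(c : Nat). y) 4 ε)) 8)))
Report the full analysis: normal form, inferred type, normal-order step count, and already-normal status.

resulting normal form:
  vcons (Eq (Eq Nat 4 4) (refl Nat 4) (refl Nat 4)) 0 (refl (Eq Nat 4 4) (refl Nat 4)) (vnil (Eq (Eq Nat 4 4) (refl Nat 4) (refl Nat 4)))
inferred type:
  Vec (Eq (Eq Nat 4 4) (refl Nat 4) (refl Nat 4)) 1
reduction steps (normal order): 6
started in normal form: no
first redex: a beta-redex


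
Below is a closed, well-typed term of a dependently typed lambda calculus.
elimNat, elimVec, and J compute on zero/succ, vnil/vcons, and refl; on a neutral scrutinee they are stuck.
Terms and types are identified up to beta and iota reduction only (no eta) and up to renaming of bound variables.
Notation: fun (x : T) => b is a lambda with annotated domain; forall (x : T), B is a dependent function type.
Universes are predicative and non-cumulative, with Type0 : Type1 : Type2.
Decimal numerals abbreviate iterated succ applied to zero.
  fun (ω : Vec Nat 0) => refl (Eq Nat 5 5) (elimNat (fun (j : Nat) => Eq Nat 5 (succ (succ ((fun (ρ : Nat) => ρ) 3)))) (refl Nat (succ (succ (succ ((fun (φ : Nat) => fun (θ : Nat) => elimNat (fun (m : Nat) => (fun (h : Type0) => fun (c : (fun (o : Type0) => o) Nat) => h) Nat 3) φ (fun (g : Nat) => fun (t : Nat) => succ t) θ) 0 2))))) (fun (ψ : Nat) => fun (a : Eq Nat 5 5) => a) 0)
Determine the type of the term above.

inferred type:
  forall (ω : Vec Nat 0), Eq (Eq Nat 5 5) (refl Nat 5) (refl Nat 5)


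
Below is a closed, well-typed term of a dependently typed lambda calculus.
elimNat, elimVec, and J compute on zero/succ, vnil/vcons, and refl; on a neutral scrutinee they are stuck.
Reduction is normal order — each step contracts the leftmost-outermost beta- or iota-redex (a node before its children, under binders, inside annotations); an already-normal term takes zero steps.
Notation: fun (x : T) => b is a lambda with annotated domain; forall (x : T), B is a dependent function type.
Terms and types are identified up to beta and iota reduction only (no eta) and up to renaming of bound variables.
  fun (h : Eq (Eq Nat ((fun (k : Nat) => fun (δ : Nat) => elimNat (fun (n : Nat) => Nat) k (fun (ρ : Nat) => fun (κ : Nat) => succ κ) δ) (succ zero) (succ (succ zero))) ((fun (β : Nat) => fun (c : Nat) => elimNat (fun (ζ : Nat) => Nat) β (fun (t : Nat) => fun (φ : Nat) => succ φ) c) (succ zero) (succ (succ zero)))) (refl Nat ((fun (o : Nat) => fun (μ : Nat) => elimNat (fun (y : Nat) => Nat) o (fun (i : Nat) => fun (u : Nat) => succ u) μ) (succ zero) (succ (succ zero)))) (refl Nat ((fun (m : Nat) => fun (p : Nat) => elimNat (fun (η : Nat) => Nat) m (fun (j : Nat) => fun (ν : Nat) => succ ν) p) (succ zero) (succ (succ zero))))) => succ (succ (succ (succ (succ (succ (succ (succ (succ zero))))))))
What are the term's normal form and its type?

reduced normal form:
  fun (h : Eq (Eq Nat (succ (succ (succ zero))) (succ (succ (succ zero)))) (refl Nat (succ (succ (succ zero)))) (refl Nat (succ (succ (succ zero))))) => succ (succ (succ (succ (succ (succ (succ (succ (succ zero))))))))
the term's type:
  forall (h : Eq (Eq Nat (succ (succ (succ zero))) (succ (succ (succ zero)))) (refl Nat (succ (succ (succ zero)))) (refl Nat (succ (succ (succ zero))))), Nat
observation: the first redex contracted is a beta-redex; the normal form is reached in 36 normal-order steps.


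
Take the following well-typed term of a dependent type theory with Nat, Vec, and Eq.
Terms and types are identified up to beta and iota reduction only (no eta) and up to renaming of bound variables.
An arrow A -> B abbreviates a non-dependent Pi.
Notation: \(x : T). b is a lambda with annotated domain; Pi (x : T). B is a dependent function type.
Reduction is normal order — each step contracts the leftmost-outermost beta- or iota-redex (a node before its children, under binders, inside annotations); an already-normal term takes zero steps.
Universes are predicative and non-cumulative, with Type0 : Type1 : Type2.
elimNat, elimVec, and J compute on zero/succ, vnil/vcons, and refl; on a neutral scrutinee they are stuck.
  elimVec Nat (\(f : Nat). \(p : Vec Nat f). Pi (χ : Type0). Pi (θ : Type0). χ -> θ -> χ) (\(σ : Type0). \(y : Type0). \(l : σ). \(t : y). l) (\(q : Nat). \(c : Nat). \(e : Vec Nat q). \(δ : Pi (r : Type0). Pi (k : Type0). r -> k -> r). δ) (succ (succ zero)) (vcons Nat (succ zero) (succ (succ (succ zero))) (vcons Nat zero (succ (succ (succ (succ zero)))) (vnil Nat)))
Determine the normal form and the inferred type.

reduced normal form:
  \(f : Type0). \(p : Type0). \(χ : f). \(θ : p). χ
inferred type:
  Pi (f : Type0). Pi (p : Type0). f -> p -> f


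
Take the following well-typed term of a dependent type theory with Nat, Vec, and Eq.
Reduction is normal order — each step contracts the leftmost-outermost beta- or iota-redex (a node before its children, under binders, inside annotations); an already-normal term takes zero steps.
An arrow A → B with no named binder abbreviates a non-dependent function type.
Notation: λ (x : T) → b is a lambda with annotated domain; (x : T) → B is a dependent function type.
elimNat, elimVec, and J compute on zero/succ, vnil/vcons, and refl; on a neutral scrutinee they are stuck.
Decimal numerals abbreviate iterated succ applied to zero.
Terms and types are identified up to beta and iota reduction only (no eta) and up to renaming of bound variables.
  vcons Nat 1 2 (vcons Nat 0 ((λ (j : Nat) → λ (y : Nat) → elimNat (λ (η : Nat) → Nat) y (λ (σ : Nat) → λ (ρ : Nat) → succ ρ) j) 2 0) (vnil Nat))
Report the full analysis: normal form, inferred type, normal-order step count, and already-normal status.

normal form:
  vcons Nat 1 2 (vcons Nat 0 2 (vnil Nat))
the term's type:
  Vec Nat 2
reduction steps (normal order): 9
started in normal form: no
first contracted redex: a beta-redex


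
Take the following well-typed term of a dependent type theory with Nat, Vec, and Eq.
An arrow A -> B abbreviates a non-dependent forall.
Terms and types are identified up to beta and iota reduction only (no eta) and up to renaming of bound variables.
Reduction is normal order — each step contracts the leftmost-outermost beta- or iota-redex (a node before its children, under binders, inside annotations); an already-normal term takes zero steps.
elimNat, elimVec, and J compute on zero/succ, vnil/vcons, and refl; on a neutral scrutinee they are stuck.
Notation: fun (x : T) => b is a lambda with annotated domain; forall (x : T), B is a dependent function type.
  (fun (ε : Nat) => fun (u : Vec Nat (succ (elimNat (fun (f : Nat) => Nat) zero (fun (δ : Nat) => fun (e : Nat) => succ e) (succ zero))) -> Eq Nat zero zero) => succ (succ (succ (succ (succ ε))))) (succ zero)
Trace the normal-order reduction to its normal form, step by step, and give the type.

reduction (normal order):
  (fun (ε : Nat) => fun (u : Vec Nat (succ (elimNat (fun (f : Nat) => Nat) zero (fun (δ : Nat) => fun (e : Nat) => succ e) (succ zero))) -> Eq Nat zero zero) => succ (succ (succ (succ (succ ε))))) (succ zero)
  ~> fun (ε : Vec Nat (succ (elimNat (fun (u : Nat) => Nat) zero (fun (f : Nat) => fun (δ : Nat) => succ δ) (succ zero))) -> Eq Nat zero zero) => succ (succ (succ (succ (succ (succ zero)))))
  ~> fun (ε : Vec Nat (succ ((fun (u : Nat) => fun (f : Nat) => succ f) zero (elimNat (fun (δ : Nat) => Nat) zero (fun (e : Nat) => fun (η : Nat) => succ η) zero))) -> Eq Nat zero zero) => succ (succ (succ (succ (succ (succ zero)))))
  ~> fun (ε : Vec Nat (succ ((fun (u : Nat) => succ u) (elimNat (fun (f : Nat) => Nat) zero (fun (δ : Nat) => fun (e : Nat) => succ e) zero))) -> Eq Nat zero zero) => succ (succ (succ (succ (succ (succ zero)))))
  ~> fun (ε : Vec Nat (succ (succ (elimNat (fun (u : Nat) => Nat) zero (fun (f : Nat) => fun (δ : Nat) => succ δ) zero))) -> Eq Nat zero zero) => succ (succ (succ (succ (succ (succ zero)))))
  ~> fun (ε : Vec Nat (succ (succ zero)) -> Eq Nat zero zero) => succ (succ (succ (succ (succ (succ zero)))))
the term's type:
  (Vec Nat (succ (succ zero)) -> Eq Nat zero zero) -> Nat


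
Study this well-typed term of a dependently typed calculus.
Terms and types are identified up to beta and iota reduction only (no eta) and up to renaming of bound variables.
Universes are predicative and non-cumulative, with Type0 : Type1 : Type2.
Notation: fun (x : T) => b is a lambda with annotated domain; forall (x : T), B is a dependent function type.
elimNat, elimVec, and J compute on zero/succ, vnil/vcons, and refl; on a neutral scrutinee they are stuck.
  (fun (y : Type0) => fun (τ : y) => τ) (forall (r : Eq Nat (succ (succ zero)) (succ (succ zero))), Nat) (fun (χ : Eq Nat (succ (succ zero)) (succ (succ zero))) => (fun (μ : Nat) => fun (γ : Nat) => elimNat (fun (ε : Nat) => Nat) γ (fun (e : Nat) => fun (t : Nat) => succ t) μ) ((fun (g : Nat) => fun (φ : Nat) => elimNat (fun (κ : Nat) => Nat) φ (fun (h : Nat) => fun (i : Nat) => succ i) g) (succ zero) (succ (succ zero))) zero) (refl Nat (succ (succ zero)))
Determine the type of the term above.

the term's type:
  Nat


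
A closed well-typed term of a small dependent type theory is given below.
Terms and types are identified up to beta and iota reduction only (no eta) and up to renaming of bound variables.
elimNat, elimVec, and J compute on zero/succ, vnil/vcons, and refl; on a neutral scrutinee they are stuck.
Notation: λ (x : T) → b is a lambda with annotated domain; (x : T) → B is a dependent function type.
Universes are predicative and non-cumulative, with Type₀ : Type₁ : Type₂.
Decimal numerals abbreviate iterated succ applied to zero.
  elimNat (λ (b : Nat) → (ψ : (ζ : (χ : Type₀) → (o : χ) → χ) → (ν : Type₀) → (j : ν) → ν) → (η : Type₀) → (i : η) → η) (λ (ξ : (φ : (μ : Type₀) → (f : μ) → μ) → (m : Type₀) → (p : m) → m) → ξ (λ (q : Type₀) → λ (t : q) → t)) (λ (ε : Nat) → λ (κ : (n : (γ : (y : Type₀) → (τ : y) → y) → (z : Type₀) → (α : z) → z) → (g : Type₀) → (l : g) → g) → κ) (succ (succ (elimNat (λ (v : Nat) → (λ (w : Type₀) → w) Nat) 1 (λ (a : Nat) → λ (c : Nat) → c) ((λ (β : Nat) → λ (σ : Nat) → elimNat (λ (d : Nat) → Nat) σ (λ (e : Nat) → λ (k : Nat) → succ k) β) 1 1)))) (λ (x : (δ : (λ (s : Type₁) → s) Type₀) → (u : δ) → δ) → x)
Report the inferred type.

type:
  (b : Type₀) → (ψ : b) → b


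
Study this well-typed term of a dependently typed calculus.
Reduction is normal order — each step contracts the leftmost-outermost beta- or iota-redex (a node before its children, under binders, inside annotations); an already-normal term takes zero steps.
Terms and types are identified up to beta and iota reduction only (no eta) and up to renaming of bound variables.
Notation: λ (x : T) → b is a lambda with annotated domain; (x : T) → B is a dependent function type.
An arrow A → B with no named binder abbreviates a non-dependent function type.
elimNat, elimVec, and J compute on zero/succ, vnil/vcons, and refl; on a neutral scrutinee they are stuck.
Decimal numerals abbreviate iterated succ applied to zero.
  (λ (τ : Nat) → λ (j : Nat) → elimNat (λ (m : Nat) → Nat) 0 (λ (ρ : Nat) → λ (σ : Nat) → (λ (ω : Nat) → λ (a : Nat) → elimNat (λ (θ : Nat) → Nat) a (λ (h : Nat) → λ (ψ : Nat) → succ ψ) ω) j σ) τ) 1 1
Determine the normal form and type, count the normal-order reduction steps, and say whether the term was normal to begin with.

resulting normal form:
  1
inferred type:
  Nat
reduction steps (normal order): 12
already normal: no
first contracted redex: a beta-redex


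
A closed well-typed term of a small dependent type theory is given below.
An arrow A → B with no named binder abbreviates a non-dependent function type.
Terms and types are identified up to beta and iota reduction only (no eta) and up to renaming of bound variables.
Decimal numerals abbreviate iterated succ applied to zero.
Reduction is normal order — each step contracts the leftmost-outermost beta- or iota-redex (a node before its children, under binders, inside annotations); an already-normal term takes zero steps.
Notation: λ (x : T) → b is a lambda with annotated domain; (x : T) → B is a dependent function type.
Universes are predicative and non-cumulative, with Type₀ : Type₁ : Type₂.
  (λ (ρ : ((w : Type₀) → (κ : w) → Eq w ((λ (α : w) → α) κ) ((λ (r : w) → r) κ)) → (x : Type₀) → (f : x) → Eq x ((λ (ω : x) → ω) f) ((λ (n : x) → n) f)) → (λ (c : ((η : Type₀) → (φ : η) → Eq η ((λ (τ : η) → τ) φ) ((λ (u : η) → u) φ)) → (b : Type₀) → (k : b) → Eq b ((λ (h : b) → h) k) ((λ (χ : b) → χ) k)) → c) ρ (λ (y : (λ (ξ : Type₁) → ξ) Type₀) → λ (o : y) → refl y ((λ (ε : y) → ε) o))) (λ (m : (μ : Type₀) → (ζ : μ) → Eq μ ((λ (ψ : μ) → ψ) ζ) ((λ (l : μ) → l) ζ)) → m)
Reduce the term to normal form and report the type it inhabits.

normal form:
  λ (ρ : Type₀) → λ (w : ρ) → refl ρ w
inferred type:
  (ρ : Type₀) → (w : ρ) → Eq ρ w w
observation: 5 normal-order steps separate the term from its normal form.


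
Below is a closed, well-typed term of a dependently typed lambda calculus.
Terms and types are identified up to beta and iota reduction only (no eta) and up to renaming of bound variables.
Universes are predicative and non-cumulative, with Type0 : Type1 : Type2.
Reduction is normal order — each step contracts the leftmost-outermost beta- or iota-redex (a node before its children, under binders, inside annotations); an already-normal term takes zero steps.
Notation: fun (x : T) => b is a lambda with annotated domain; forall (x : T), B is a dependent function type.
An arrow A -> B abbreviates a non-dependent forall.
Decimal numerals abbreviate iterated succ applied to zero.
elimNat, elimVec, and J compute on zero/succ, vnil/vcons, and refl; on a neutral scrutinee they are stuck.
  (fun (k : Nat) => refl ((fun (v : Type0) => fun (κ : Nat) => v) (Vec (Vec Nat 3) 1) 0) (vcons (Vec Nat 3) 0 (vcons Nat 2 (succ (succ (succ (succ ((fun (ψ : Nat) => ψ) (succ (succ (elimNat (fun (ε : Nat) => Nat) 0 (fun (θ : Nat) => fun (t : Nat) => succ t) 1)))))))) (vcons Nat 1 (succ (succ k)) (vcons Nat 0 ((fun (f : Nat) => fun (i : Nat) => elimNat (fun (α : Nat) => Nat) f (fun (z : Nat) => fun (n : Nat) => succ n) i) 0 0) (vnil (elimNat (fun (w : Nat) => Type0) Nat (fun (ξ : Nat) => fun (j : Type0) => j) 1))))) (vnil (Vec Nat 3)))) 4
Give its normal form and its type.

resulting normal form:
  refl (Vec (Vec Nat 3) 1) (vcons (Vec Nat 3) 0 (vcons Nat 2 7 (vcons Nat 1 6 (vcons Nat 0 0 (vnil Nat)))) (vnil (Vec Nat 3)))
the term's type:
  Eq (Vec (Vec Nat 3) 1) (vcons (Vec Nat 3) 0 (vcons Nat 2 7 (vcons Nat 1 6 (vcons Nat 0 0 (vnil Nat)))) (vnil (Vec Nat 3))) (vcons (Vec Nat 3) 0 (vcons Nat 2 7 (vcons Nat 1 6 (vcons Nat 0 0 (vnil Nat)))) (vnil (Vec Nat 3)))


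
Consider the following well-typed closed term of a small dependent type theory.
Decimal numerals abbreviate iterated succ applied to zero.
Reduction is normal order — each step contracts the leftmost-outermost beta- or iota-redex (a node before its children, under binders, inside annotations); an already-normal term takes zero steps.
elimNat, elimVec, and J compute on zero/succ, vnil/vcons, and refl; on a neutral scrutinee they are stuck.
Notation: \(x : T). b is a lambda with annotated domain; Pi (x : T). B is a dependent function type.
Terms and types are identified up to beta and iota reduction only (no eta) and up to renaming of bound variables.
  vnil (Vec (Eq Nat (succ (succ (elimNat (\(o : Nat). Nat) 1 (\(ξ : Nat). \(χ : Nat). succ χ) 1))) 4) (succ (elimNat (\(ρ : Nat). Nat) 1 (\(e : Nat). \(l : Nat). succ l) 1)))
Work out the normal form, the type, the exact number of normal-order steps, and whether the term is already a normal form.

resulting normal form:
  vnil (Vec (Eq Nat 4 4) 3)
inferred type:
  Vec (Vec (Eq Nat 4 4) 3) 0
normal-order step count: 8
term was already normal: no
first contracted redex: an elimNat iota-redex


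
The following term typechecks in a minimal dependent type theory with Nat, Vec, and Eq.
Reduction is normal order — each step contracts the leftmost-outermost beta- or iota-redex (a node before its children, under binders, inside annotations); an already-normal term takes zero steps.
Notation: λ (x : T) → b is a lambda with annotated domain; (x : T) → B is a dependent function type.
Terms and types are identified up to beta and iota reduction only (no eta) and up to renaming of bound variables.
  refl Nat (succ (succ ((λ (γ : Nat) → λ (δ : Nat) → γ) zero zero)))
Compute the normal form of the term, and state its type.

normal form:
  refl Nat (succ (succ zero))
inferred type:
  Eq Nat (succ (succ zero)) (succ (succ zero))


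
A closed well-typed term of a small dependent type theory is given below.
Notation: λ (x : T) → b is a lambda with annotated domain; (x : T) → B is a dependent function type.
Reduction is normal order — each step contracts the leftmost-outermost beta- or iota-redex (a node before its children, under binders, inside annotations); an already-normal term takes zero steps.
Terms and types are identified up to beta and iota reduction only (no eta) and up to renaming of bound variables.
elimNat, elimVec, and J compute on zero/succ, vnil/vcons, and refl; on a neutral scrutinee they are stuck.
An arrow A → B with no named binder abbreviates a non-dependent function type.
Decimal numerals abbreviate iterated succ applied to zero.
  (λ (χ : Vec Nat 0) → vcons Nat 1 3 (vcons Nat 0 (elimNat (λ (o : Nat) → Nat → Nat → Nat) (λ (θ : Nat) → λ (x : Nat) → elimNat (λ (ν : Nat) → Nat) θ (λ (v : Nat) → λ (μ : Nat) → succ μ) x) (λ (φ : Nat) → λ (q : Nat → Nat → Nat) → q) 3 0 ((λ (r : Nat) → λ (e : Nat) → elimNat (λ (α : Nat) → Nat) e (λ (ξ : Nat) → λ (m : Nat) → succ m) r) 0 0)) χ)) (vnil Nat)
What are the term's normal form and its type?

resulting normal form:
  vcons Nat 1 3 (vcons Nat 0 0 (vnil Nat))
inferred type:
  Vec Nat 2
observation: contracting a beta-redex first, the term normalizes in 17 steps.


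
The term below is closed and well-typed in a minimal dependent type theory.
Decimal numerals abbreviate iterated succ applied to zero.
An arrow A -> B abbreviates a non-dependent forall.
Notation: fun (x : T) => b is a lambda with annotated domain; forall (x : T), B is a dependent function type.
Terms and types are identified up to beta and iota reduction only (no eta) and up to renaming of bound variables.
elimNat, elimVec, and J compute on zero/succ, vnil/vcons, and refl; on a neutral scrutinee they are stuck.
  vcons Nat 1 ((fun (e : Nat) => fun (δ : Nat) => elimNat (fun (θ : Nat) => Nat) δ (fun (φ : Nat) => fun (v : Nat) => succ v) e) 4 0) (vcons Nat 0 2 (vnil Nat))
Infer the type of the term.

type:
  Vec Nat 2


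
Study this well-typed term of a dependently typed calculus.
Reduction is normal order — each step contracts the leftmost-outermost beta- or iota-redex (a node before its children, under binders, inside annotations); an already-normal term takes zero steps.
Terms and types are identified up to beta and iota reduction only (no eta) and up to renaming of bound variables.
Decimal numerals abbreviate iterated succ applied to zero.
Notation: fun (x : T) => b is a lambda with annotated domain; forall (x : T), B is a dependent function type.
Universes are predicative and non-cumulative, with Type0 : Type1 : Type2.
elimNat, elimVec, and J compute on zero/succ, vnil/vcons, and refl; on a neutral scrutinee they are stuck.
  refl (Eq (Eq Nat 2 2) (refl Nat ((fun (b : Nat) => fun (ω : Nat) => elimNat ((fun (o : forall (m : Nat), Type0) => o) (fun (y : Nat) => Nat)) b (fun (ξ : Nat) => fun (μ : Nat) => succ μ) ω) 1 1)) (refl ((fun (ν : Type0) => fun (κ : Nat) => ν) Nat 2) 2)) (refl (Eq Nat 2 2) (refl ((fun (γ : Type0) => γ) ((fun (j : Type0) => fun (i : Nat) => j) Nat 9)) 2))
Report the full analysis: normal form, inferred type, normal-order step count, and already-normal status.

normal form:
  refl (Eq (Eq Nat 2 2) (refl Nat 2) (refl Nat 2)) (refl (Eq Nat 2 2) (refl Nat 2))
the term's type:
  Eq (Eq (Eq Nat 2 2) (refl Nat 2) (refl Nat 2)) (refl (Eq Nat 2 2) (refl Nat 2)) (refl (Eq Nat 2 2) (refl Nat 2))
steps to reach normal form (normal order): 11
already normal: no
first redex: a beta-redex


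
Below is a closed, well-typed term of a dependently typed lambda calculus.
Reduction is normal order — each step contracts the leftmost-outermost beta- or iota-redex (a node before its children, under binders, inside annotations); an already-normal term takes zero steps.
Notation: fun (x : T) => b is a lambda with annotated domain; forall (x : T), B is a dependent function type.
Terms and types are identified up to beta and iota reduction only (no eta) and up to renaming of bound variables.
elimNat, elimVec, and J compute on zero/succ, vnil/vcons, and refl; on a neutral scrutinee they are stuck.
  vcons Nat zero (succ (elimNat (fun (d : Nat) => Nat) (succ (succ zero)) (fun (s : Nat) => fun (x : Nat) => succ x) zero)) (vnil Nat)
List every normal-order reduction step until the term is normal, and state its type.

normal-order reduction:
  vcons Nat zero (succ (elimNat (fun (d : Nat) => Nat) (succ (succ zero)) (fun (s : Nat) => fun (x : Nat) => succ x) zero)) (vnil Nat)
  ~> vcons Nat zero (succ (succ (succ zero))) (vnil Nat)
the term's type:
  Vec Nat (succ zero)


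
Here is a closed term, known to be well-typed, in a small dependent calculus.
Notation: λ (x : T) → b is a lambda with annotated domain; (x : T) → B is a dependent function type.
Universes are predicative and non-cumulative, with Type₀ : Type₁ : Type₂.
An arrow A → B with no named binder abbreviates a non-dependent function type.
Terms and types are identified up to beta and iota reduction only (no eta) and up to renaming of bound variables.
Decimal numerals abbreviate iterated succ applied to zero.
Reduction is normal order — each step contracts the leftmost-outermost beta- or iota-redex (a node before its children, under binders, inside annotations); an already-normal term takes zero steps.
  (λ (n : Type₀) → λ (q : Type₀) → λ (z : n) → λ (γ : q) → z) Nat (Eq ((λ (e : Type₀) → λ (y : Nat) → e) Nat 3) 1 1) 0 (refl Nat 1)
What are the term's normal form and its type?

reduced normal form:
  0
type:
  Nat


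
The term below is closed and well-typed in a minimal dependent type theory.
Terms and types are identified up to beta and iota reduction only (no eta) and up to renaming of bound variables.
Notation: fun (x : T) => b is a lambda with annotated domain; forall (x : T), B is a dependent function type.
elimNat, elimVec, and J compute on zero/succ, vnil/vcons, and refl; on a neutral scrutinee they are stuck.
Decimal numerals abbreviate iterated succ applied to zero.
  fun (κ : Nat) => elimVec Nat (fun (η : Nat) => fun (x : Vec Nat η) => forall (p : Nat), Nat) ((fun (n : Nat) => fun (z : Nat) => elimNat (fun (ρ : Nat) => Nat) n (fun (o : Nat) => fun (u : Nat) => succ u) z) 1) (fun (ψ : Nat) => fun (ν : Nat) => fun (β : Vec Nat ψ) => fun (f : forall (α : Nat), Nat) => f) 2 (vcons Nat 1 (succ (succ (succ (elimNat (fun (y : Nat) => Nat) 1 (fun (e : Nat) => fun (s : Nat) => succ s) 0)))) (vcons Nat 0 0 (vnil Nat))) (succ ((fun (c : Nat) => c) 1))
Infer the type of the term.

the term's type:
  forall (κ : Nat), Nat


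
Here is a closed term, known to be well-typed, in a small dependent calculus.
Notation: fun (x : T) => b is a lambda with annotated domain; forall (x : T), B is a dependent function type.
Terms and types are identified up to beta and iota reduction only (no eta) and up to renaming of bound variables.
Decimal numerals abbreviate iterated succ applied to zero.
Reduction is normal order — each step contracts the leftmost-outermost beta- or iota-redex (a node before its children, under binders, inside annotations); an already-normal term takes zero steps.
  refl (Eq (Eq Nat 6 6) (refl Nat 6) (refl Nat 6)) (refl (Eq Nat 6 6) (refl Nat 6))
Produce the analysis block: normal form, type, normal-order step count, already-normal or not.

resulting normal form:
  refl (Eq (Eq Nat 6 6) (refl Nat 6) (refl Nat 6)) (refl (Eq Nat 6 6) (refl Nat 6))
type:
  Eq (Eq (Eq Nat 6 6) (refl Nat 6) (refl Nat 6)) (refl (Eq Nat 6 6) (refl Nat 6)) (refl (Eq Nat 6 6) (refl Nat 6))
reduction steps (normal order): 0
already normal: yes


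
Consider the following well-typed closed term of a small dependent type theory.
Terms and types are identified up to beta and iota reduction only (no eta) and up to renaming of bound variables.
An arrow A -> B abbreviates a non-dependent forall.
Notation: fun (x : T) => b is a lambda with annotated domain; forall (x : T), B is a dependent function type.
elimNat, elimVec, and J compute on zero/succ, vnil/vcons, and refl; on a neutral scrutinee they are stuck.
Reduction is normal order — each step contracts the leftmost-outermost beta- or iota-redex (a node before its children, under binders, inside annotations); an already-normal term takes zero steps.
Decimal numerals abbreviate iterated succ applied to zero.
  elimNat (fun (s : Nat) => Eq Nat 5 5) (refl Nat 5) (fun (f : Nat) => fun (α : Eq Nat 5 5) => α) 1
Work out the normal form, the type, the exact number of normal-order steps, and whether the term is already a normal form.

resulting normal form:
  refl Nat 5
the term's type:
  Eq Nat 5 5
normal-order step count: 4
started in normal form: no
first redex: an elimNat iota-redex


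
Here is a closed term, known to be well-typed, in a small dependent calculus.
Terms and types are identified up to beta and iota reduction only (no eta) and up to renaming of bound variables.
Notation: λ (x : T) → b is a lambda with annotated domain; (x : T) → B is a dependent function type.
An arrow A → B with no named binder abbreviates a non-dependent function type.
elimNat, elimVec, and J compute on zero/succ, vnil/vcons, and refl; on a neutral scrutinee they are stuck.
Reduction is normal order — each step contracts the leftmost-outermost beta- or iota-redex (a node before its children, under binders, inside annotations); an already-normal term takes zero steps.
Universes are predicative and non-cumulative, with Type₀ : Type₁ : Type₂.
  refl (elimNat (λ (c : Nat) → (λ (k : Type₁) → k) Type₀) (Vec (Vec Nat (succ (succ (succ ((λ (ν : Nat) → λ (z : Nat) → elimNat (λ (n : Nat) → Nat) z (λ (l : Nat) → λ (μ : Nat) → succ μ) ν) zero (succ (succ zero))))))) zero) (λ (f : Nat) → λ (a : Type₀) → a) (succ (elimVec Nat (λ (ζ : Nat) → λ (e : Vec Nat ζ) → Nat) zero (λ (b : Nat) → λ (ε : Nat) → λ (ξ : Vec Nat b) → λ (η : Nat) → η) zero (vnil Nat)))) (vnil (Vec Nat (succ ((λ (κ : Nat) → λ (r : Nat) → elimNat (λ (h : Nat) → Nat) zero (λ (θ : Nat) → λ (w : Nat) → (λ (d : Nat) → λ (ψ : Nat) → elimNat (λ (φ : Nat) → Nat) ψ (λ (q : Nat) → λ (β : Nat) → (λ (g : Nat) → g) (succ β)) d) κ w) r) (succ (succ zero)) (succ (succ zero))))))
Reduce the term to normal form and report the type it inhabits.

resulting normal form:
  refl (Vec (Vec Nat (succ (succ (succ (succ (succ zero)))))) zero) (vnil (Vec Nat (succ (succ (succ (succ (succ zero)))))))
inferred type:
  Eq (Vec (Vec Nat (succ (succ (succ (succ (succ zero)))))) zero) (vnil (Vec Nat (succ (succ (succ (succ (succ zero))))))) (vnil (Vec Nat (succ (succ (succ (succ (succ zero)))))))


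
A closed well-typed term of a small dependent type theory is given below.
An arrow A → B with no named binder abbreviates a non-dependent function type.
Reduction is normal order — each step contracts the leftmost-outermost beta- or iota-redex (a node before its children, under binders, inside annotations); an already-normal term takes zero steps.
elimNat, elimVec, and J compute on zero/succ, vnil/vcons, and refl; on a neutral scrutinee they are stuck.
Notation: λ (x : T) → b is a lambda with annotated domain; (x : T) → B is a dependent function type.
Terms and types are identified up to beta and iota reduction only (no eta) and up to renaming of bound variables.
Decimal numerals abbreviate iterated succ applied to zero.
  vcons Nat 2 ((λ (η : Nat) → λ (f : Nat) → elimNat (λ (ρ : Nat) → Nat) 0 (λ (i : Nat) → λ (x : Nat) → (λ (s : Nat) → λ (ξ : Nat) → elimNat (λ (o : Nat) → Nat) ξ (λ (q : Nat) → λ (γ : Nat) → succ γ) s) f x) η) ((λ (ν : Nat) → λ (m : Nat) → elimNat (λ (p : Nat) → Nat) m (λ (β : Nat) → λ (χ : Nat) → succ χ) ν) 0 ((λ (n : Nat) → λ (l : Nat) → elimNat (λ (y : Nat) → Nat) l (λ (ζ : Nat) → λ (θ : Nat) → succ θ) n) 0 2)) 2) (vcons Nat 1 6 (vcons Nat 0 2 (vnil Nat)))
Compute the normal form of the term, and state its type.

resulting normal form:
  vcons Nat 2 4 (vcons Nat 1 6 (vcons Nat 0 2 (vnil Nat)))
the term's type:
  Vec Nat 3


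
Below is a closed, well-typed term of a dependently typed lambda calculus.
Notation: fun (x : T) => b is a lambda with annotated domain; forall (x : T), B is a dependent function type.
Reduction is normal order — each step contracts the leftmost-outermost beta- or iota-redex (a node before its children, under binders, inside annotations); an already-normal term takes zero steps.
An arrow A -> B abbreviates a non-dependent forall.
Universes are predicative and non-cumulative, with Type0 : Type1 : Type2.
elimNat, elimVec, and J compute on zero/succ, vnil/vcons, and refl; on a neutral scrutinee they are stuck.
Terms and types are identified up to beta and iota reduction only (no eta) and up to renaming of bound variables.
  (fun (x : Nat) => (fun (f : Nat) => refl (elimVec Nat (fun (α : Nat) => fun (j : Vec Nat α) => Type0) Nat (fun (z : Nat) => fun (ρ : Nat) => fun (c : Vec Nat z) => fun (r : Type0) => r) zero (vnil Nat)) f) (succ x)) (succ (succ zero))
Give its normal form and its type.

resulting normal form:
  refl Nat (succ (succ (succ zero)))
the term's type:
  Eq Nat (succ (succ (succ zero))) (succ (succ (succ zero)))
observation: normalization takes exactly 3 steps under the normal-order strategy.


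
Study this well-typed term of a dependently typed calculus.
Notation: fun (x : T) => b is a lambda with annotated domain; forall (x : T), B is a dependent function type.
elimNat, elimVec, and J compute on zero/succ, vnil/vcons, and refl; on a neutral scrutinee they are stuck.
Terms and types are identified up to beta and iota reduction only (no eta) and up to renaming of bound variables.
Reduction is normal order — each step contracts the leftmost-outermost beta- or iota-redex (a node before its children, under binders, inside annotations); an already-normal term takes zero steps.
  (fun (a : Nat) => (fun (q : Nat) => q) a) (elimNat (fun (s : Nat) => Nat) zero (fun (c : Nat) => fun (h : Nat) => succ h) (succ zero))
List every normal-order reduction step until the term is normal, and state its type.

normal-order reduction:
  (fun (a : Nat) => (fun (q : Nat) => q) a) (elimNat (fun (s : Nat) => Nat) zero (fun (c : Nat) => fun (h : Nat) => succ h) (succ zero))
  ~> (fun (a : Nat) => a) (elimNat (fun (q : Nat) => Nat) zero (fun (s : Nat) => fun (c : Nat) => succ c) (succ zero))
  ~> elimNat (fun (a : Nat) => Nat) zero (fun (q : Nat) => fun (s : Nat) => succ s) (succ zero)
  ~> (fun (a : Nat) => fun (q : Nat) => succ q) zero (elimNat (fun (s : Nat) => Nat) zero (fun (c : Nat) => fun (h : Nat) => succ h) zero)
  ~> (fun (a : Nat) => succ a) (elimNat (fun (q : Nat) => Nat) zero (fun (s : Nat) => fun (c : Nat) => succ c) zero)
  ~> succ (elimNat (fun (a : Nat) => Nat) zero (fun (q : Nat) => fun (s : Nat) => succ s) zero)
  ~> succ zero
the term's type:
  Nat
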